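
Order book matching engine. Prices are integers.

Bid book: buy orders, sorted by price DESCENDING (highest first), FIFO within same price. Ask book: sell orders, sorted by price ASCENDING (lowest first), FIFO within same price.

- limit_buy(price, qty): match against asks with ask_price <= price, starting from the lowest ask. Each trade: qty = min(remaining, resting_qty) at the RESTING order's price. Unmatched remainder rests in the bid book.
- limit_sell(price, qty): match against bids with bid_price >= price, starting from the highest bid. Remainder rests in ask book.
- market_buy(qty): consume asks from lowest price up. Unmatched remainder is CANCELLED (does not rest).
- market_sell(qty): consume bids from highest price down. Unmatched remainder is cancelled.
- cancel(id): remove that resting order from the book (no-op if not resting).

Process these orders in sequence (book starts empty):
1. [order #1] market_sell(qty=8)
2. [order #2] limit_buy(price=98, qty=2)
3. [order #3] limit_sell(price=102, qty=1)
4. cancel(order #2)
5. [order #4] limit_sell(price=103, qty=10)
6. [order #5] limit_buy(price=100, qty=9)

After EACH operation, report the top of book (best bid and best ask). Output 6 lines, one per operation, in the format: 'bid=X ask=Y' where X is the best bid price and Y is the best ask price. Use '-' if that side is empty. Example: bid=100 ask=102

Answer: bid=- ask=-
bid=98 ask=-
bid=98 ask=102
bid=- ask=102
bid=- ask=102
bid=100 ask=102

Derivation:
After op 1 [order #1] market_sell(qty=8): fills=none; bids=[-] asks=[-]
After op 2 [order #2] limit_buy(price=98, qty=2): fills=none; bids=[#2:2@98] asks=[-]
After op 3 [order #3] limit_sell(price=102, qty=1): fills=none; bids=[#2:2@98] asks=[#3:1@102]
After op 4 cancel(order #2): fills=none; bids=[-] asks=[#3:1@102]
After op 5 [order #4] limit_sell(price=103, qty=10): fills=none; bids=[-] asks=[#3:1@102 #4:10@103]
After op 6 [order #5] limit_buy(price=100, qty=9): fills=none; bids=[#5:9@100] asks=[#3:1@102 #4:10@103]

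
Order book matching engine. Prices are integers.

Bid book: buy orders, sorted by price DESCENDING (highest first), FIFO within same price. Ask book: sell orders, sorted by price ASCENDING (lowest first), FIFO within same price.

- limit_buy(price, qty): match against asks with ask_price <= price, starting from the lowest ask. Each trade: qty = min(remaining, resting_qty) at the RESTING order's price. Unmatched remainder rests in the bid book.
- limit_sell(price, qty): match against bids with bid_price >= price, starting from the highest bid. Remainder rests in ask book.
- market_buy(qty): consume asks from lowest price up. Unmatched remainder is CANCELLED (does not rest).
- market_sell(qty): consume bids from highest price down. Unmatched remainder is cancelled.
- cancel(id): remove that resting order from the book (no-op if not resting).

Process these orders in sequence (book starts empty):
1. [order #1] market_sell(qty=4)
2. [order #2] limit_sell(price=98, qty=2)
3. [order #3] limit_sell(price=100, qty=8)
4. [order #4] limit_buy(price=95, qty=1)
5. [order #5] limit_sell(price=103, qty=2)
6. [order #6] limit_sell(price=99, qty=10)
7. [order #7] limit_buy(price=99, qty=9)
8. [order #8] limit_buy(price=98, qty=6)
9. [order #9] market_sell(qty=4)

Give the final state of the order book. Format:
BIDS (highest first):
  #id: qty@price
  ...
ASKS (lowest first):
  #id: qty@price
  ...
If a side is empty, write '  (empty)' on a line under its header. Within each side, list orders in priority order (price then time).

After op 1 [order #1] market_sell(qty=4): fills=none; bids=[-] asks=[-]
After op 2 [order #2] limit_sell(price=98, qty=2): fills=none; bids=[-] asks=[#2:2@98]
After op 3 [order #3] limit_sell(price=100, qty=8): fills=none; bids=[-] asks=[#2:2@98 #3:8@100]
After op 4 [order #4] limit_buy(price=95, qty=1): fills=none; bids=[#4:1@95] asks=[#2:2@98 #3:8@100]
After op 5 [order #5] limit_sell(price=103, qty=2): fills=none; bids=[#4:1@95] asks=[#2:2@98 #3:8@100 #5:2@103]
After op 6 [order #6] limit_sell(price=99, qty=10): fills=none; bids=[#4:1@95] asks=[#2:2@98 #6:10@99 #3:8@100 #5:2@103]
After op 7 [order #7] limit_buy(price=99, qty=9): fills=#7x#2:2@98 #7x#6:7@99; bids=[#4:1@95] asks=[#6:3@99 #3:8@100 #5:2@103]
After op 8 [order #8] limit_buy(price=98, qty=6): fills=none; bids=[#8:6@98 #4:1@95] asks=[#6:3@99 #3:8@100 #5:2@103]
After op 9 [order #9] market_sell(qty=4): fills=#8x#9:4@98; bids=[#8:2@98 #4:1@95] asks=[#6:3@99 #3:8@100 #5:2@103]

Answer: BIDS (highest first):
  #8: 2@98
  #4: 1@95
ASKS (lowest first):
  #6: 3@99
  #3: 8@100
  #5: 2@103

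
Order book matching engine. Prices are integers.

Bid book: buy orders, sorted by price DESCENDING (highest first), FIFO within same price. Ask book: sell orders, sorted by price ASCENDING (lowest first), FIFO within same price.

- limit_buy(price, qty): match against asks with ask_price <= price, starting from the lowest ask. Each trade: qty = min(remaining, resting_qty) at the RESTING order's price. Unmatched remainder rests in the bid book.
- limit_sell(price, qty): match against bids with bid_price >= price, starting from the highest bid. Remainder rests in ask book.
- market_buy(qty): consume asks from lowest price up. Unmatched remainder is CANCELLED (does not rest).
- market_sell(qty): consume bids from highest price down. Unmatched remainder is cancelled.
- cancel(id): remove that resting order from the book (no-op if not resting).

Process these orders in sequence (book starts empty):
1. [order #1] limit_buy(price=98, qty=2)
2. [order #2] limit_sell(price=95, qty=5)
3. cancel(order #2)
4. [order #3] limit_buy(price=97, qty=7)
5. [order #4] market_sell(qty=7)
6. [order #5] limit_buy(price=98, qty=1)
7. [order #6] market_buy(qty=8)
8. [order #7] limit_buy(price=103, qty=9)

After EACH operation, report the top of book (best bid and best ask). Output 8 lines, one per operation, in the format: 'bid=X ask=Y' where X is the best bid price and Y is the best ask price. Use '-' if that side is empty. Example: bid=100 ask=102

After op 1 [order #1] limit_buy(price=98, qty=2): fills=none; bids=[#1:2@98] asks=[-]
After op 2 [order #2] limit_sell(price=95, qty=5): fills=#1x#2:2@98; bids=[-] asks=[#2:3@95]
After op 3 cancel(order #2): fills=none; bids=[-] asks=[-]
After op 4 [order #3] limit_buy(price=97, qty=7): fills=none; bids=[#3:7@97] asks=[-]
After op 5 [order #4] market_sell(qty=7): fills=#3x#4:7@97; bids=[-] asks=[-]
After op 6 [order #5] limit_buy(price=98, qty=1): fills=none; bids=[#5:1@98] asks=[-]
After op 7 [order #6] market_buy(qty=8): fills=none; bids=[#5:1@98] asks=[-]
After op 8 [order #7] limit_buy(price=103, qty=9): fills=none; bids=[#7:9@103 #5:1@98] asks=[-]

Answer: bid=98 ask=-
bid=- ask=95
bid=- ask=-
bid=97 ask=-
bid=- ask=-
bid=98 ask=-
bid=98 ask=-
bid=103 ask=-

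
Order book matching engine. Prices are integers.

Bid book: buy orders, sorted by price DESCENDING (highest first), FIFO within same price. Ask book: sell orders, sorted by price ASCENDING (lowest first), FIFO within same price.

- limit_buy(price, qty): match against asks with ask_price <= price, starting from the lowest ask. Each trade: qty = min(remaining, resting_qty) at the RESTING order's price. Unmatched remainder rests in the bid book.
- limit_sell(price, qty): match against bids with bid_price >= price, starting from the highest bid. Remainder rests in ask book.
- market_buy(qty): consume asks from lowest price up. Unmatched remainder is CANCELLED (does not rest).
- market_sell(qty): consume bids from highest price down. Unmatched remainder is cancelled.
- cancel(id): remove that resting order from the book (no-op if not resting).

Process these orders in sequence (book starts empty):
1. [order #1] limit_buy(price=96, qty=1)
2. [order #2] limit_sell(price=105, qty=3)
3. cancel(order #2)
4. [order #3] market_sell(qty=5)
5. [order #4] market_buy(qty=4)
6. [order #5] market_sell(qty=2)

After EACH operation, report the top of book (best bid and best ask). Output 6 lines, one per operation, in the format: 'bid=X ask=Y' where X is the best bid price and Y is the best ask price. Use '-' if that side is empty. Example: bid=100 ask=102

After op 1 [order #1] limit_buy(price=96, qty=1): fills=none; bids=[#1:1@96] asks=[-]
After op 2 [order #2] limit_sell(price=105, qty=3): fills=none; bids=[#1:1@96] asks=[#2:3@105]
After op 3 cancel(order #2): fills=none; bids=[#1:1@96] asks=[-]
After op 4 [order #3] market_sell(qty=5): fills=#1x#3:1@96; bids=[-] asks=[-]
After op 5 [order #4] market_buy(qty=4): fills=none; bids=[-] asks=[-]
After op 6 [order #5] market_sell(qty=2): fills=none; bids=[-] asks=[-]

Answer: bid=96 ask=-
bid=96 ask=105
bid=96 ask=-
bid=- ask=-
bid=- ask=-
bid=- ask=-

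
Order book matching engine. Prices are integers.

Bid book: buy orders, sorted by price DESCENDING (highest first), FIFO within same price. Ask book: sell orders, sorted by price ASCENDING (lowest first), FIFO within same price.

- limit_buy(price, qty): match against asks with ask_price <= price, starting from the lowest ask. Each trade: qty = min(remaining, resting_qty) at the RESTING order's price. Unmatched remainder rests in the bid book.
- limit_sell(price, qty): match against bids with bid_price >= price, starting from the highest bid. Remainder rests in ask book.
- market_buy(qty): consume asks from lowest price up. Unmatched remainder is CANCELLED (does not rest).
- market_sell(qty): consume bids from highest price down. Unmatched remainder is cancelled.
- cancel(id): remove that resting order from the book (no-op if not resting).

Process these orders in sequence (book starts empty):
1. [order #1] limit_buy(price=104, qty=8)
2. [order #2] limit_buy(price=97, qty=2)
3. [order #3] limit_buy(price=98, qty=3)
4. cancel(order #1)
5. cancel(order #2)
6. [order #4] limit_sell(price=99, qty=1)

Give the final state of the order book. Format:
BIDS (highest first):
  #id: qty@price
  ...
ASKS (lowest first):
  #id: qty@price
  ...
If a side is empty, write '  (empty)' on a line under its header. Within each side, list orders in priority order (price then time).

After op 1 [order #1] limit_buy(price=104, qty=8): fills=none; bids=[#1:8@104] asks=[-]
After op 2 [order #2] limit_buy(price=97, qty=2): fills=none; bids=[#1:8@104 #2:2@97] asks=[-]
After op 3 [order #3] limit_buy(price=98, qty=3): fills=none; bids=[#1:8@104 #3:3@98 #2:2@97] asks=[-]
After op 4 cancel(order #1): fills=none; bids=[#3:3@98 #2:2@97] asks=[-]
After op 5 cancel(order #2): fills=none; bids=[#3:3@98] asks=[-]
After op 6 [order #4] limit_sell(price=99, qty=1): fills=none; bids=[#3:3@98] asks=[#4:1@99]

Answer: BIDS (highest first):
  #3: 3@98
ASKS (lowest first):
  #4: 1@99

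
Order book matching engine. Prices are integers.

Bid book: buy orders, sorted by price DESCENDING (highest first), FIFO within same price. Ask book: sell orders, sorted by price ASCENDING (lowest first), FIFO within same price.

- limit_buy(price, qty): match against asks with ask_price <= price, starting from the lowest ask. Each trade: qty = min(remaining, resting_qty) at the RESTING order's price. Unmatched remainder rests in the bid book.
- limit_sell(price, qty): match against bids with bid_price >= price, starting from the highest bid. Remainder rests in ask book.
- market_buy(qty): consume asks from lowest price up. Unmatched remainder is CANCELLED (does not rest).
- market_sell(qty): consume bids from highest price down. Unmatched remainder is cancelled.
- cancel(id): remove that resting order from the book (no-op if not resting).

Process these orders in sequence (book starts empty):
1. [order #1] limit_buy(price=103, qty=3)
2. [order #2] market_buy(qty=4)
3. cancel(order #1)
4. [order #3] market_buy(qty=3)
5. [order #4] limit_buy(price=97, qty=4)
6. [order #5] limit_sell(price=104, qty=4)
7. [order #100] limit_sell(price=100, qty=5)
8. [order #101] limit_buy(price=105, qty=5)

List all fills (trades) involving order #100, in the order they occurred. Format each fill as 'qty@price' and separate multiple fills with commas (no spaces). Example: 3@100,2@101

Answer: 5@100

Derivation:
After op 1 [order #1] limit_buy(price=103, qty=3): fills=none; bids=[#1:3@103] asks=[-]
After op 2 [order #2] market_buy(qty=4): fills=none; bids=[#1:3@103] asks=[-]
After op 3 cancel(order #1): fills=none; bids=[-] asks=[-]
After op 4 [order #3] market_buy(qty=3): fills=none; bids=[-] asks=[-]
After op 5 [order #4] limit_buy(price=97, qty=4): fills=none; bids=[#4:4@97] asks=[-]
After op 6 [order #5] limit_sell(price=104, qty=4): fills=none; bids=[#4:4@97] asks=[#5:4@104]
After op 7 [order #100] limit_sell(price=100, qty=5): fills=none; bids=[#4:4@97] asks=[#100:5@100 #5:4@104]
After op 8 [order #101] limit_buy(price=105, qty=5): fills=#101x#100:5@100; bids=[#4:4@97] asks=[#5:4@104]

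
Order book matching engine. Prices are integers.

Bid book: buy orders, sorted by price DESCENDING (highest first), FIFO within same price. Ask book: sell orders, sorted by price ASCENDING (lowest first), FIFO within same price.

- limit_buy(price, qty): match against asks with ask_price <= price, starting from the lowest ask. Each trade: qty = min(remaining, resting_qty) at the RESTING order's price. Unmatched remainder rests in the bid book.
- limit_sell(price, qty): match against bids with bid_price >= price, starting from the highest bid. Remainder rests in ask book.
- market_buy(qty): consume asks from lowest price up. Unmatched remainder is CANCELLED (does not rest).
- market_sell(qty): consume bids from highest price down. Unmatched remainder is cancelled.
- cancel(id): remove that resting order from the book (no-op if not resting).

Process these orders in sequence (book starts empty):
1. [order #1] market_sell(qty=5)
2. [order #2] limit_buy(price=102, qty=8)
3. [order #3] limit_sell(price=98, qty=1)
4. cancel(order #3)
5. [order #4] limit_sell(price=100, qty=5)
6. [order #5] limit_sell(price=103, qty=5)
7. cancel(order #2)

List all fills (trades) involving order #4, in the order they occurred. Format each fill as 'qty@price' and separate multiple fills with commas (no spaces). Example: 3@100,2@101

Answer: 5@102

Derivation:
After op 1 [order #1] market_sell(qty=5): fills=none; bids=[-] asks=[-]
After op 2 [order #2] limit_buy(price=102, qty=8): fills=none; bids=[#2:8@102] asks=[-]
After op 3 [order #3] limit_sell(price=98, qty=1): fills=#2x#3:1@102; bids=[#2:7@102] asks=[-]
After op 4 cancel(order #3): fills=none; bids=[#2:7@102] asks=[-]
After op 5 [order #4] limit_sell(price=100, qty=5): fills=#2x#4:5@102; bids=[#2:2@102] asks=[-]
After op 6 [order #5] limit_sell(price=103, qty=5): fills=none; bids=[#2:2@102] asks=[#5:5@103]
After op 7 cancel(order #2): fills=none; bids=[-] asks=[#5:5@103]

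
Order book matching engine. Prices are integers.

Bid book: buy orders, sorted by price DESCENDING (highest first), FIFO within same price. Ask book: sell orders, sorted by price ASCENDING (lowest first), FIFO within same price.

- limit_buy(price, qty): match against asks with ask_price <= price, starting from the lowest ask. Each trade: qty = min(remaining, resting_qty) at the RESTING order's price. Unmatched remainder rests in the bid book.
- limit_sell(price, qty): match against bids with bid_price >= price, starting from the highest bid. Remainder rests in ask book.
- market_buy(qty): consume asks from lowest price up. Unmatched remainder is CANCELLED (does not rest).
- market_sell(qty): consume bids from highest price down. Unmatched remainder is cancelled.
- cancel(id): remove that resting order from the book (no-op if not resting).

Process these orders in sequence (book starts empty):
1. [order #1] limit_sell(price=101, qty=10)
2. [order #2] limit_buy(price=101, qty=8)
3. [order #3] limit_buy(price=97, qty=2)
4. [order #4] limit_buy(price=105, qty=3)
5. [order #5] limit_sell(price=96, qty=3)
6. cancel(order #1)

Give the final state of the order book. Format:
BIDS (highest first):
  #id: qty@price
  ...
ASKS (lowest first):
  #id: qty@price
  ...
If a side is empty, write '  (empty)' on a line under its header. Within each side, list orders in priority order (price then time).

After op 1 [order #1] limit_sell(price=101, qty=10): fills=none; bids=[-] asks=[#1:10@101]
After op 2 [order #2] limit_buy(price=101, qty=8): fills=#2x#1:8@101; bids=[-] asks=[#1:2@101]
After op 3 [order #3] limit_buy(price=97, qty=2): fills=none; bids=[#3:2@97] asks=[#1:2@101]
After op 4 [order #4] limit_buy(price=105, qty=3): fills=#4x#1:2@101; bids=[#4:1@105 #3:2@97] asks=[-]
After op 5 [order #5] limit_sell(price=96, qty=3): fills=#4x#5:1@105 #3x#5:2@97; bids=[-] asks=[-]
After op 6 cancel(order #1): fills=none; bids=[-] asks=[-]

Answer: BIDS (highest first):
  (empty)
ASKS (lowest first):
  (empty)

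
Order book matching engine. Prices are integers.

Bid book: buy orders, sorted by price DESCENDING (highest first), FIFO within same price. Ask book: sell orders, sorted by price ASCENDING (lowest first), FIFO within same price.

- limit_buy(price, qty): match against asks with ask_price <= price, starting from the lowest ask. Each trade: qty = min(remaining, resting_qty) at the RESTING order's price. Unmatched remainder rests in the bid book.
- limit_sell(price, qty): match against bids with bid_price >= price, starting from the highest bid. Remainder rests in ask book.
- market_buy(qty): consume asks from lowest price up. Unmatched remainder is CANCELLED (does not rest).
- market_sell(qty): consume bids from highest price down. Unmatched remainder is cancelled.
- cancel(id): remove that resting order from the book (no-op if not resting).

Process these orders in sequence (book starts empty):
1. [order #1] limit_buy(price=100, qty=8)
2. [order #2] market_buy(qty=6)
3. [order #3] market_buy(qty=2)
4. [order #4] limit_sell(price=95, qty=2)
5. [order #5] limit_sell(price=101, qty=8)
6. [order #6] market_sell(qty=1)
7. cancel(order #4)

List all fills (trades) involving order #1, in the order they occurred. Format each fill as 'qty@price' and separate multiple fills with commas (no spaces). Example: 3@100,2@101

After op 1 [order #1] limit_buy(price=100, qty=8): fills=none; bids=[#1:8@100] asks=[-]
After op 2 [order #2] market_buy(qty=6): fills=none; bids=[#1:8@100] asks=[-]
After op 3 [order #3] market_buy(qty=2): fills=none; bids=[#1:8@100] asks=[-]
After op 4 [order #4] limit_sell(price=95, qty=2): fills=#1x#4:2@100; bids=[#1:6@100] asks=[-]
After op 5 [order #5] limit_sell(price=101, qty=8): fills=none; bids=[#1:6@100] asks=[#5:8@101]
After op 6 [order #6] market_sell(qty=1): fills=#1x#6:1@100; bids=[#1:5@100] asks=[#5:8@101]
After op 7 cancel(order #4): fills=none; bids=[#1:5@100] asks=[#5:8@101]

Answer: 2@100,1@100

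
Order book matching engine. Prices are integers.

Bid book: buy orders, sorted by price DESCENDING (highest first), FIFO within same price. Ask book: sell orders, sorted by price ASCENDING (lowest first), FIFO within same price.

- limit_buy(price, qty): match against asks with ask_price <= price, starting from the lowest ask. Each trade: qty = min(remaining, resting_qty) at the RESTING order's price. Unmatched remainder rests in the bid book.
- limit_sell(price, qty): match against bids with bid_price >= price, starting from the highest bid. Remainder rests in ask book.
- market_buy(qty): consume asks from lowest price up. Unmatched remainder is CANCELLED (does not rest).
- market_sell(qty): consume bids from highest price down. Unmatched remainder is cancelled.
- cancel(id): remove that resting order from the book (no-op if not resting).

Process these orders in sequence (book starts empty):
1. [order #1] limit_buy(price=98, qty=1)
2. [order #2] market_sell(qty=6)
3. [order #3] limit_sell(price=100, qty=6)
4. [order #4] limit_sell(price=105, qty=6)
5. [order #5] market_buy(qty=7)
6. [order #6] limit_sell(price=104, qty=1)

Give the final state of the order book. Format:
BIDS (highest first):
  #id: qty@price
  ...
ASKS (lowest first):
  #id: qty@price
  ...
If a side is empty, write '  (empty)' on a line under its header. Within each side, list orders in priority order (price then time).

Answer: BIDS (highest first):
  (empty)
ASKS (lowest first):
  #6: 1@104
  #4: 5@105

Derivation:
After op 1 [order #1] limit_buy(price=98, qty=1): fills=none; bids=[#1:1@98] asks=[-]
After op 2 [order #2] market_sell(qty=6): fills=#1x#2:1@98; bids=[-] asks=[-]
After op 3 [order #3] limit_sell(price=100, qty=6): fills=none; bids=[-] asks=[#3:6@100]
After op 4 [order #4] limit_sell(price=105, qty=6): fills=none; bids=[-] asks=[#3:6@100 #4:6@105]
After op 5 [order #5] market_buy(qty=7): fills=#5x#3:6@100 #5x#4:1@105; bids=[-] asks=[#4:5@105]
After op 6 [order #6] limit_sell(price=104, qty=1): fills=none; bids=[-] asks=[#6:1@104 #4:5@105]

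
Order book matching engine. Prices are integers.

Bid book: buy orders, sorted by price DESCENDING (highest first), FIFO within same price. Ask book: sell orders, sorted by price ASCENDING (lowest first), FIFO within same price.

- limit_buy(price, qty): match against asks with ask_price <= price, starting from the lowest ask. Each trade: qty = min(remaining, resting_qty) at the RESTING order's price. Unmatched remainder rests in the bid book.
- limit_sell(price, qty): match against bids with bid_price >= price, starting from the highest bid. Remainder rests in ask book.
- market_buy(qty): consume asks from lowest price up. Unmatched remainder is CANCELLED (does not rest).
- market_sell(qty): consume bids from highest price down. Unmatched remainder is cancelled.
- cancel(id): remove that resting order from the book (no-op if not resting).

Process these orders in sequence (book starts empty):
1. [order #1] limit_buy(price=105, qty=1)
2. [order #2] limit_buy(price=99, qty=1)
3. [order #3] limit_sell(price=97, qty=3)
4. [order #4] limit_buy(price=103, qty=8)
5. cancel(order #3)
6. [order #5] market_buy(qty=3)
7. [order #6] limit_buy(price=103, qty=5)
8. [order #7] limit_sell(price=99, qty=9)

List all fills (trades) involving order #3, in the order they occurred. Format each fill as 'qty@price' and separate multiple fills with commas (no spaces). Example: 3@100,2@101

After op 1 [order #1] limit_buy(price=105, qty=1): fills=none; bids=[#1:1@105] asks=[-]
After op 2 [order #2] limit_buy(price=99, qty=1): fills=none; bids=[#1:1@105 #2:1@99] asks=[-]
After op 3 [order #3] limit_sell(price=97, qty=3): fills=#1x#3:1@105 #2x#3:1@99; bids=[-] asks=[#3:1@97]
After op 4 [order #4] limit_buy(price=103, qty=8): fills=#4x#3:1@97; bids=[#4:7@103] asks=[-]
After op 5 cancel(order #3): fills=none; bids=[#4:7@103] asks=[-]
After op 6 [order #5] market_buy(qty=3): fills=none; bids=[#4:7@103] asks=[-]
After op 7 [order #6] limit_buy(price=103, qty=5): fills=none; bids=[#4:7@103 #6:5@103] asks=[-]
After op 8 [order #7] limit_sell(price=99, qty=9): fills=#4x#7:7@103 #6x#7:2@103; bids=[#6:3@103] asks=[-]

Answer: 1@105,1@99,1@97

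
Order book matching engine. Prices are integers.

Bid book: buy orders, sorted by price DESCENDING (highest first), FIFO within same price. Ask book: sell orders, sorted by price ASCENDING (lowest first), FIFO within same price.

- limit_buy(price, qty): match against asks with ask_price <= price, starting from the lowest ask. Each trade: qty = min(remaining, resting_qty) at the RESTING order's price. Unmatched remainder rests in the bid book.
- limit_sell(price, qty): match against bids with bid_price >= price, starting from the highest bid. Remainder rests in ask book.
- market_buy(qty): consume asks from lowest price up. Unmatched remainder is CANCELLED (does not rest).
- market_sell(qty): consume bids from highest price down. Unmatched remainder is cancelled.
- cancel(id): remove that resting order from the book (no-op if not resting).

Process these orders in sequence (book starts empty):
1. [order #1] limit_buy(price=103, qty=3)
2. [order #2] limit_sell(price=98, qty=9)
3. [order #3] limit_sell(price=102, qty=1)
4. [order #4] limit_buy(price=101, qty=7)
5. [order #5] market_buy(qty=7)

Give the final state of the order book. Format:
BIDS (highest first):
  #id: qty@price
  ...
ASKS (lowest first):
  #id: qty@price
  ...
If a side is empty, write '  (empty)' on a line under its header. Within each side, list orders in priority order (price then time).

After op 1 [order #1] limit_buy(price=103, qty=3): fills=none; bids=[#1:3@103] asks=[-]
After op 2 [order #2] limit_sell(price=98, qty=9): fills=#1x#2:3@103; bids=[-] asks=[#2:6@98]
After op 3 [order #3] limit_sell(price=102, qty=1): fills=none; bids=[-] asks=[#2:6@98 #3:1@102]
After op 4 [order #4] limit_buy(price=101, qty=7): fills=#4x#2:6@98; bids=[#4:1@101] asks=[#3:1@102]
After op 5 [order #5] market_buy(qty=7): fills=#5x#3:1@102; bids=[#4:1@101] asks=[-]

Answer: BIDS (highest first):
  #4: 1@101
ASKS (lowest first):
  (empty)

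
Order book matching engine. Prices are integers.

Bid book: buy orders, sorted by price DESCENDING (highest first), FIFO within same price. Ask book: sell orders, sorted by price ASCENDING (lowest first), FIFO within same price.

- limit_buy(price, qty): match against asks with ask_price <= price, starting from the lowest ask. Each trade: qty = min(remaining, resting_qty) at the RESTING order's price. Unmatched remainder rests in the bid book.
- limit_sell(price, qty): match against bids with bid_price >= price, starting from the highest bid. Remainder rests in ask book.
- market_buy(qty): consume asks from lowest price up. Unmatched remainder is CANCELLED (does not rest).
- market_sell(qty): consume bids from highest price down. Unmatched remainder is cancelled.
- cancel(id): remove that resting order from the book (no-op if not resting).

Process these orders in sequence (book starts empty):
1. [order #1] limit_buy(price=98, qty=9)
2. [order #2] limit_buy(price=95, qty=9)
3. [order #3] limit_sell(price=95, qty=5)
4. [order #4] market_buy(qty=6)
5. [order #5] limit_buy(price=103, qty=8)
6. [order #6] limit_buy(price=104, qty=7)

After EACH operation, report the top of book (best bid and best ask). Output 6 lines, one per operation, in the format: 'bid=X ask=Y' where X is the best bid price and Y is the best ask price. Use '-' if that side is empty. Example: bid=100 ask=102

After op 1 [order #1] limit_buy(price=98, qty=9): fills=none; bids=[#1:9@98] asks=[-]
After op 2 [order #2] limit_buy(price=95, qty=9): fills=none; bids=[#1:9@98 #2:9@95] asks=[-]
After op 3 [order #3] limit_sell(price=95, qty=5): fills=#1x#3:5@98; bids=[#1:4@98 #2:9@95] asks=[-]
After op 4 [order #4] market_buy(qty=6): fills=none; bids=[#1:4@98 #2:9@95] asks=[-]
After op 5 [order #5] limit_buy(price=103, qty=8): fills=none; bids=[#5:8@103 #1:4@98 #2:9@95] asks=[-]
After op 6 [order #6] limit_buy(price=104, qty=7): fills=none; bids=[#6:7@104 #5:8@103 #1:4@98 #2:9@95] asks=[-]

Answer: bid=98 ask=-
bid=98 ask=-
bid=98 ask=-
bid=98 ask=-
bid=103 ask=-
bid=104 ask=-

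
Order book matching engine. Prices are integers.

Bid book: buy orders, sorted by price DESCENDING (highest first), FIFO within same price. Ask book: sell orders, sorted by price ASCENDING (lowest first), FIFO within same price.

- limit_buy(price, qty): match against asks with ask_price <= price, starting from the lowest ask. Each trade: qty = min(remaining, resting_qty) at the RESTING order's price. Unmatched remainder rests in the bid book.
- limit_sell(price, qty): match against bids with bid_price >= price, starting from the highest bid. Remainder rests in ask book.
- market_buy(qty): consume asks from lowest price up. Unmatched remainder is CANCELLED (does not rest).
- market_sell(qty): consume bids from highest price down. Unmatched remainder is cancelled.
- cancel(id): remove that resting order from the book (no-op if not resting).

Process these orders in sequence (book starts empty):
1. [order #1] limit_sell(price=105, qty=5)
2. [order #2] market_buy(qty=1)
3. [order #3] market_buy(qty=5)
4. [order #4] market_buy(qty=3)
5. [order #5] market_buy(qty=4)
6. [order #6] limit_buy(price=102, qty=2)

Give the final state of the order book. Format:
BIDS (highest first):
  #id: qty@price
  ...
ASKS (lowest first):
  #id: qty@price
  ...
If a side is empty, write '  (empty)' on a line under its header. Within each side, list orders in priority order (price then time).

Answer: BIDS (highest first):
  #6: 2@102
ASKS (lowest first):
  (empty)

Derivation:
After op 1 [order #1] limit_sell(price=105, qty=5): fills=none; bids=[-] asks=[#1:5@105]
After op 2 [order #2] market_buy(qty=1): fills=#2x#1:1@105; bids=[-] asks=[#1:4@105]
After op 3 [order #3] market_buy(qty=5): fills=#3x#1:4@105; bids=[-] asks=[-]
After op 4 [order #4] market_buy(qty=3): fills=none; bids=[-] asks=[-]
After op 5 [order #5] market_buy(qty=4): fills=none; bids=[-] asks=[-]
After op 6 [order #6] limit_buy(price=102, qty=2): fills=none; bids=[#6:2@102] asks=[-]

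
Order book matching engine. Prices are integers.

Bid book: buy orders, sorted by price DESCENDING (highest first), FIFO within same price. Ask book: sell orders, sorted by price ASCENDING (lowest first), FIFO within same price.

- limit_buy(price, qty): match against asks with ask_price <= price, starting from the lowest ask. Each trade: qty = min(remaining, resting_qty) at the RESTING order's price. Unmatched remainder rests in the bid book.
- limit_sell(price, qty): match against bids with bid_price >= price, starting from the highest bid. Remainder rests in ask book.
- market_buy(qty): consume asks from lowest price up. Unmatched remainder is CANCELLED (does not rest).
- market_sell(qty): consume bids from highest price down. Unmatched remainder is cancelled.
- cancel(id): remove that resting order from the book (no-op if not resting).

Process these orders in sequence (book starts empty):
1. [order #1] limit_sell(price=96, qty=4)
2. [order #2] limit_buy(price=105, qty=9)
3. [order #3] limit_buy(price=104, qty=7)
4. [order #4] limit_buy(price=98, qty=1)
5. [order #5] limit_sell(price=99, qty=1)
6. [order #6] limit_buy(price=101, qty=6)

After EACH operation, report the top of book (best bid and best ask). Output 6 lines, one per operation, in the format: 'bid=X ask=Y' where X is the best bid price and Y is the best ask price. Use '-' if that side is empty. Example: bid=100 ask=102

Answer: bid=- ask=96
bid=105 ask=-
bid=105 ask=-
bid=105 ask=-
bid=105 ask=-
bid=105 ask=-

Derivation:
After op 1 [order #1] limit_sell(price=96, qty=4): fills=none; bids=[-] asks=[#1:4@96]
After op 2 [order #2] limit_buy(price=105, qty=9): fills=#2x#1:4@96; bids=[#2:5@105] asks=[-]
After op 3 [order #3] limit_buy(price=104, qty=7): fills=none; bids=[#2:5@105 #3:7@104] asks=[-]
After op 4 [order #4] limit_buy(price=98, qty=1): fills=none; bids=[#2:5@105 #3:7@104 #4:1@98] asks=[-]
After op 5 [order #5] limit_sell(price=99, qty=1): fills=#2x#5:1@105; bids=[#2:4@105 #3:7@104 #4:1@98] asks=[-]
After op 6 [order #6] limit_buy(price=101, qty=6): fills=none; bids=[#2:4@105 #3:7@104 #6:6@101 #4:1@98] asks=[-]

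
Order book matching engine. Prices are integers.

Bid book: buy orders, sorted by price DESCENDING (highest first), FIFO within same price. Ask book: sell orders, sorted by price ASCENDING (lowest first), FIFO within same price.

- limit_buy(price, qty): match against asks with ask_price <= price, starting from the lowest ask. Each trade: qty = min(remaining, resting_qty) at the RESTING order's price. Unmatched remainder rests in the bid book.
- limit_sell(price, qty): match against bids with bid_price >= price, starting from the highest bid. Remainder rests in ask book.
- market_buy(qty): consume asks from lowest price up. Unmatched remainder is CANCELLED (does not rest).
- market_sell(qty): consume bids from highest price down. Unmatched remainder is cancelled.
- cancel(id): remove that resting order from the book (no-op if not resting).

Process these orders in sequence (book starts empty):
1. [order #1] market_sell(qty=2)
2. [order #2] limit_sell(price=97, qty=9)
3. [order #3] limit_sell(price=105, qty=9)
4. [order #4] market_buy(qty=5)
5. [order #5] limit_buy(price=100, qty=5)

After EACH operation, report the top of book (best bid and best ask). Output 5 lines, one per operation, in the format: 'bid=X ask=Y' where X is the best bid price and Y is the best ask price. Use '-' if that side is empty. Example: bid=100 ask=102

Answer: bid=- ask=-
bid=- ask=97
bid=- ask=97
bid=- ask=97
bid=100 ask=105

Derivation:
After op 1 [order #1] market_sell(qty=2): fills=none; bids=[-] asks=[-]
After op 2 [order #2] limit_sell(price=97, qty=9): fills=none; bids=[-] asks=[#2:9@97]
After op 3 [order #3] limit_sell(price=105, qty=9): fills=none; bids=[-] asks=[#2:9@97 #3:9@105]
After op 4 [order #4] market_buy(qty=5): fills=#4x#2:5@97; bids=[-] asks=[#2:4@97 #3:9@105]
After op 5 [order #5] limit_buy(price=100, qty=5): fills=#5x#2:4@97; bids=[#5:1@100] asks=[#3:9@105]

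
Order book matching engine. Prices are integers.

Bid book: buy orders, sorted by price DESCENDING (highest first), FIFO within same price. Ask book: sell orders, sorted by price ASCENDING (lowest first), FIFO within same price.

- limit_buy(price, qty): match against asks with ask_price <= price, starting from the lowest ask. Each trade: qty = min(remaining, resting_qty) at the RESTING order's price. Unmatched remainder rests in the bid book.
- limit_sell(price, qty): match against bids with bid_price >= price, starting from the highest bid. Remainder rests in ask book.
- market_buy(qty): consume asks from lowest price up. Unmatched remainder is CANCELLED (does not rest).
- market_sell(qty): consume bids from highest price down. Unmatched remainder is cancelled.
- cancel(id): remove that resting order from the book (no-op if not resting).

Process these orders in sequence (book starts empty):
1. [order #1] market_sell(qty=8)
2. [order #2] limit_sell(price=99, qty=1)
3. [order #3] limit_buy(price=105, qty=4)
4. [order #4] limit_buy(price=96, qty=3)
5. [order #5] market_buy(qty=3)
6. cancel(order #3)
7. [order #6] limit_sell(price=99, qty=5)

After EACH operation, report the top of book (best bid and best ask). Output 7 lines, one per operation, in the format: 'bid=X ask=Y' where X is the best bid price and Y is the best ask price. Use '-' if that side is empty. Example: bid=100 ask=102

After op 1 [order #1] market_sell(qty=8): fills=none; bids=[-] asks=[-]
After op 2 [order #2] limit_sell(price=99, qty=1): fills=none; bids=[-] asks=[#2:1@99]
After op 3 [order #3] limit_buy(price=105, qty=4): fills=#3x#2:1@99; bids=[#3:3@105] asks=[-]
After op 4 [order #4] limit_buy(price=96, qty=3): fills=none; bids=[#3:3@105 #4:3@96] asks=[-]
After op 5 [order #5] market_buy(qty=3): fills=none; bids=[#3:3@105 #4:3@96] asks=[-]
After op 6 cancel(order #3): fills=none; bids=[#4:3@96] asks=[-]
After op 7 [order #6] limit_sell(price=99, qty=5): fills=none; bids=[#4:3@96] asks=[#6:5@99]

Answer: bid=- ask=-
bid=- ask=99
bid=105 ask=-
bid=105 ask=-
bid=105 ask=-
bid=96 ask=-
bid=96 ask=99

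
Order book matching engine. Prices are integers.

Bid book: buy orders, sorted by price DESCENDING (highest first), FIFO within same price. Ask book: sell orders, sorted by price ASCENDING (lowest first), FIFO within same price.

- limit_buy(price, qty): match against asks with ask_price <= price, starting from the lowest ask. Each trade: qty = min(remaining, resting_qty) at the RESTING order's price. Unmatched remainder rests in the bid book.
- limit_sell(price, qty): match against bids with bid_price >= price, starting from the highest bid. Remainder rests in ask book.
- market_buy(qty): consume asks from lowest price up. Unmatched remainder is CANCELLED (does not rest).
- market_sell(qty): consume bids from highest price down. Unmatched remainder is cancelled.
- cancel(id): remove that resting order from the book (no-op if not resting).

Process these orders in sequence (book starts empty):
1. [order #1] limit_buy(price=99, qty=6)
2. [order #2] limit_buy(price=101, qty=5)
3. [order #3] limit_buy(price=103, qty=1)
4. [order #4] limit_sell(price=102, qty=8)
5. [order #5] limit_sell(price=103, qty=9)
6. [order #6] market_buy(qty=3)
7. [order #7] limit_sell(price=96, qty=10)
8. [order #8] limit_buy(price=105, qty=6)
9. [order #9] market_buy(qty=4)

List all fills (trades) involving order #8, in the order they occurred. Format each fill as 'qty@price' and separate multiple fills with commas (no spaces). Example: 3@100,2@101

Answer: 4@102,2@103

Derivation:
After op 1 [order #1] limit_buy(price=99, qty=6): fills=none; bids=[#1:6@99] asks=[-]
After op 2 [order #2] limit_buy(price=101, qty=5): fills=none; bids=[#2:5@101 #1:6@99] asks=[-]
After op 3 [order #3] limit_buy(price=103, qty=1): fills=none; bids=[#3:1@103 #2:5@101 #1:6@99] asks=[-]
After op 4 [order #4] limit_sell(price=102, qty=8): fills=#3x#4:1@103; bids=[#2:5@101 #1:6@99] asks=[#4:7@102]
After op 5 [order #5] limit_sell(price=103, qty=9): fills=none; bids=[#2:5@101 #1:6@99] asks=[#4:7@102 #5:9@103]
After op 6 [order #6] market_buy(qty=3): fills=#6x#4:3@102; bids=[#2:5@101 #1:6@99] asks=[#4:4@102 #5:9@103]
After op 7 [order #7] limit_sell(price=96, qty=10): fills=#2x#7:5@101 #1x#7:5@99; bids=[#1:1@99] asks=[#4:4@102 #5:9@103]
After op 8 [order #8] limit_buy(price=105, qty=6): fills=#8x#4:4@102 #8x#5:2@103; bids=[#1:1@99] asks=[#5:7@103]
After op 9 [order #9] market_buy(qty=4): fills=#9x#5:4@103; bids=[#1:1@99] asks=[#5:3@103]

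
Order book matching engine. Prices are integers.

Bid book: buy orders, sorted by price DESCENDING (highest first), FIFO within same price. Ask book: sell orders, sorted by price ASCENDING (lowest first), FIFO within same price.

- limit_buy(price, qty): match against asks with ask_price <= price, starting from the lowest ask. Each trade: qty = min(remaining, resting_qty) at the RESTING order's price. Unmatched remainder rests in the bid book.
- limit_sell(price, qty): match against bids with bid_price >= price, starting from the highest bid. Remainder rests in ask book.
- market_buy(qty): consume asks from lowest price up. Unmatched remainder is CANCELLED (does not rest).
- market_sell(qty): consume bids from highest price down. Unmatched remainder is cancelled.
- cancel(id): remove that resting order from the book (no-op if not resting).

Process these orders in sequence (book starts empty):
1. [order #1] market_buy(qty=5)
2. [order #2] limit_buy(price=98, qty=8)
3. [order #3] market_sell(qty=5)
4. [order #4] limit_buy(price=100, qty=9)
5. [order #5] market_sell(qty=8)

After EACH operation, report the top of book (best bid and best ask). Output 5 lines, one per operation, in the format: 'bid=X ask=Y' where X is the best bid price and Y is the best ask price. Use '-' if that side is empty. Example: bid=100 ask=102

After op 1 [order #1] market_buy(qty=5): fills=none; bids=[-] asks=[-]
After op 2 [order #2] limit_buy(price=98, qty=8): fills=none; bids=[#2:8@98] asks=[-]
After op 3 [order #3] market_sell(qty=5): fills=#2x#3:5@98; bids=[#2:3@98] asks=[-]
After op 4 [order #4] limit_buy(price=100, qty=9): fills=none; bids=[#4:9@100 #2:3@98] asks=[-]
After op 5 [order #5] market_sell(qty=8): fills=#4x#5:8@100; bids=[#4:1@100 #2:3@98] asks=[-]

Answer: bid=- ask=-
bid=98 ask=-
bid=98 ask=-
bid=100 ask=-
bid=100 ask=-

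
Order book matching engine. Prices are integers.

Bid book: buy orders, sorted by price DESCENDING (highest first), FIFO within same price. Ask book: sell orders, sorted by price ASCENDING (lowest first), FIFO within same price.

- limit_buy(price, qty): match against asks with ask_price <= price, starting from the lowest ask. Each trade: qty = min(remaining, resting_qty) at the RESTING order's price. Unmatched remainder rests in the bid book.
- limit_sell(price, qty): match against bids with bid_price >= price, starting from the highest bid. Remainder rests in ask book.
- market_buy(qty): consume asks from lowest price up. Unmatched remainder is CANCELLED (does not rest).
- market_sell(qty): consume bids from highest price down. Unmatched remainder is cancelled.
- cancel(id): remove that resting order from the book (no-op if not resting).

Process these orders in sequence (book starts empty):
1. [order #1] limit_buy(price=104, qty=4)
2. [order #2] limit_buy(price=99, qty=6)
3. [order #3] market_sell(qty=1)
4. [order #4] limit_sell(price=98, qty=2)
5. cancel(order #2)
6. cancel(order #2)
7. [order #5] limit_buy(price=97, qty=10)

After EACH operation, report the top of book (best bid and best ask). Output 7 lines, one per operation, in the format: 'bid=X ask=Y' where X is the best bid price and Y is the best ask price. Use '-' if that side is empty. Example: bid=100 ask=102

After op 1 [order #1] limit_buy(price=104, qty=4): fills=none; bids=[#1:4@104] asks=[-]
After op 2 [order #2] limit_buy(price=99, qty=6): fills=none; bids=[#1:4@104 #2:6@99] asks=[-]
After op 3 [order #3] market_sell(qty=1): fills=#1x#3:1@104; bids=[#1:3@104 #2:6@99] asks=[-]
After op 4 [order #4] limit_sell(price=98, qty=2): fills=#1x#4:2@104; bids=[#1:1@104 #2:6@99] asks=[-]
After op 5 cancel(order #2): fills=none; bids=[#1:1@104] asks=[-]
After op 6 cancel(order #2): fills=none; bids=[#1:1@104] asks=[-]
After op 7 [order #5] limit_buy(price=97, qty=10): fills=none; bids=[#1:1@104 #5:10@97] asks=[-]

Answer: bid=104 ask=-
bid=104 ask=-
bid=104 ask=-
bid=104 ask=-
bid=104 ask=-
bid=104 ask=-
bid=104 ask=-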